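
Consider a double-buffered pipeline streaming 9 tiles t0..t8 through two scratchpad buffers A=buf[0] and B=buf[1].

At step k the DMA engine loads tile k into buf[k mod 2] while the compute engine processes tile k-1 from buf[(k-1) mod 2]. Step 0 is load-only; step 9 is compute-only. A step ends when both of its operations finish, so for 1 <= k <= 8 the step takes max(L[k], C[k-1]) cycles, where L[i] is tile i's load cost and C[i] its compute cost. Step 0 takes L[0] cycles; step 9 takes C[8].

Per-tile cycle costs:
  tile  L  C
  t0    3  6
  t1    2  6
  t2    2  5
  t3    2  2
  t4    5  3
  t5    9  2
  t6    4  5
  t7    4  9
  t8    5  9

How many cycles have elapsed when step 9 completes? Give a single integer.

step 0: L[0]=3 → dur=3, Σ=3 | A=load:t0 B=idle [load-only]
step 1: L[1]=2 C[0]=6 → dur=6, Σ=9 | A=compute:t0 B=load:t1 [compute-bound]
step 2: L[2]=2 C[1]=6 → dur=6, Σ=15 | A=load:t2 B=compute:t1 [compute-bound]
step 3: L[3]=2 C[2]=5 → dur=5, Σ=20 | A=compute:t2 B=load:t3 [compute-bound]
step 4: L[4]=5 C[3]=2 → dur=5, Σ=25 | A=load:t4 B=compute:t3 [load-bound]
step 5: L[5]=9 C[4]=3 → dur=9, Σ=34 | A=compute:t4 B=load:t5 [load-bound]
step 6: L[6]=4 C[5]=2 → dur=4, Σ=38 | A=load:t6 B=compute:t5 [load-bound]
step 7: L[7]=4 C[6]=5 → dur=5, Σ=43 | A=compute:t6 B=load:t7 [compute-bound]
step 8: L[8]=5 C[7]=9 → dur=9, Σ=52 | A=load:t8 B=compute:t7 [compute-bound]
step 9: C[8]=9 → dur=9, Σ=61 | A=compute:t8 B=idle [compute-only]

end_cycle[9] = 61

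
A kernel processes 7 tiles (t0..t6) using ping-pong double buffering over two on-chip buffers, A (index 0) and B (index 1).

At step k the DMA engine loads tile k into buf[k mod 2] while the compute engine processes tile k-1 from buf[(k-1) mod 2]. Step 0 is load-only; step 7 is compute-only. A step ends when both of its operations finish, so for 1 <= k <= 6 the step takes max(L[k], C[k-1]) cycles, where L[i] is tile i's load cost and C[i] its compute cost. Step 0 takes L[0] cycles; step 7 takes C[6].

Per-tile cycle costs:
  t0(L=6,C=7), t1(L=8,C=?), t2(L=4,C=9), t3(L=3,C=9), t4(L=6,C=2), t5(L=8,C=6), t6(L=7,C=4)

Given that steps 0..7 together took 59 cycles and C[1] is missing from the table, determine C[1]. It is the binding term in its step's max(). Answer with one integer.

step 0 → dur = L[0]=6 = 6
step 1 → dur = max(L[1]=8, C[0]=7) = 8
step 2 → dur = max(L[2]=4, C[1]=?) = C[1]  (unknown; binding)
step 3 → dur = max(L[3]=3, C[2]=9) = 9
step 4 → dur = max(L[4]=6, C[3]=9) = 9
step 5 → dur = max(L[5]=8, C[4]=2) = 8
step 6 → dur = max(L[6]=7, C[5]=6) = 7
step 7 → dur = C[6]=4 = 4
sum of known step durations = 51
dur[2] = total - known = 59 - 51 = 8
C[1] is the binding max in step 2, so C[1] = dur[2] = 8

C[1] = 8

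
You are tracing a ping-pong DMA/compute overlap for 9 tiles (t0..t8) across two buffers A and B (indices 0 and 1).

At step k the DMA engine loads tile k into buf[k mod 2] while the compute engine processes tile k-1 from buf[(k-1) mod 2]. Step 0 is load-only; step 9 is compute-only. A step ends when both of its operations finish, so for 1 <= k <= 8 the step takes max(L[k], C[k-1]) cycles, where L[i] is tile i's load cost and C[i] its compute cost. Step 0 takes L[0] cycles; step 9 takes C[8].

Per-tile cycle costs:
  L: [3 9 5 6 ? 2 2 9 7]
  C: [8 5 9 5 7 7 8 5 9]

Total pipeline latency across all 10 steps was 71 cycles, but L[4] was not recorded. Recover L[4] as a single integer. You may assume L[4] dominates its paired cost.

step 0 | dur = L[0]=3 = 3
step 1 | dur = max(L[1]=9, C[0]=8) = 9
step 2 | dur = max(L[2]=5, C[1]=5) = 5
step 3 | dur = max(L[3]=6, C[2]=9) = 9
step 4 | dur = max(L[4]=?, C[3]=5) = L[4]  (unknown; binding)
step 5 | dur = max(L[5]=2, C[4]=7) = 7
step 6 | dur = max(L[6]=2, C[5]=7) = 7
step 7 | dur = max(L[7]=9, C[6]=8) = 9
step 8 | dur = max(L[8]=7, C[7]=5) = 7
step 9 | dur = C[8]=9 = 9
sum of known step durations = 65
dur[4] = total - known = 71 - 65 = 6
L[4] is the binding max in step 4, so L[4] = dur[4] = 6

L[4] = 6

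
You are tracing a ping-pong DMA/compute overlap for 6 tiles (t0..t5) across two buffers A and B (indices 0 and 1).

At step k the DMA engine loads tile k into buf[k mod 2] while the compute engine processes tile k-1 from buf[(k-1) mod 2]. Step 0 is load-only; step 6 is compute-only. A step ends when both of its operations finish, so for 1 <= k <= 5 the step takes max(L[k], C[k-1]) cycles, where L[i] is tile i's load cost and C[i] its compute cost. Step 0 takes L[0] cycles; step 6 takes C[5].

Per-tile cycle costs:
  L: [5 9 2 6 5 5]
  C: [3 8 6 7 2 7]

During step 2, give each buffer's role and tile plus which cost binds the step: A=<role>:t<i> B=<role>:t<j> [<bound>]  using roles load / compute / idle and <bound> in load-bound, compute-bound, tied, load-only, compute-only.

  0. 5=5c; end=5; A:t0 B:-
  1. max(9,3)=9c; end=14; A:t0 B:t1
  2. max(2,8)=8c; end=22; A:t2 B:t1
  3. max(6,6)=6c; end=28; A:t2 B:t3
  4. max(5,7)=7c; end=35; A:t4 B:t3
  5. max(5,2)=5c; end=40; A:t4 B:t5
  6. 7=7c; end=47; A:t4 B:t5

step 2: A=load:t2 B=compute:t1 [compute-bound]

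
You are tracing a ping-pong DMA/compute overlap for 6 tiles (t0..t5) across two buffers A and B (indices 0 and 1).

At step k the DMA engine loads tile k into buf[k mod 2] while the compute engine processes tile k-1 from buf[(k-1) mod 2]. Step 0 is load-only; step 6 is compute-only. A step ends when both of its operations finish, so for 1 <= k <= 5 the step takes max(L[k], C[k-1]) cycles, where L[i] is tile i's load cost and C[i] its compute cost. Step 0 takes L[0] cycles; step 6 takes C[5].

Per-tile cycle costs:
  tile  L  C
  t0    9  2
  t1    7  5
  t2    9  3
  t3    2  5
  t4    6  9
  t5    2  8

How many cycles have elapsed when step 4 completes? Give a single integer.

end_cycle[4] = 34

  0. 9=9c; end=9; A:t0 B:-
  1. max(7,2)=7c; end=16; A:t0 B:t1
  2. max(9,5)=9c; end=25; A:t2 B:t1
  3. max(2,3)=3c; end=28; A:t2 B:t3
  4. max(6,5)=6c; end=34; A:t4 B:t3
  5. max(2,9)=9c; end=43; A:t4 B:t5
  6. 8=8c; end=51; A:t4 B:t5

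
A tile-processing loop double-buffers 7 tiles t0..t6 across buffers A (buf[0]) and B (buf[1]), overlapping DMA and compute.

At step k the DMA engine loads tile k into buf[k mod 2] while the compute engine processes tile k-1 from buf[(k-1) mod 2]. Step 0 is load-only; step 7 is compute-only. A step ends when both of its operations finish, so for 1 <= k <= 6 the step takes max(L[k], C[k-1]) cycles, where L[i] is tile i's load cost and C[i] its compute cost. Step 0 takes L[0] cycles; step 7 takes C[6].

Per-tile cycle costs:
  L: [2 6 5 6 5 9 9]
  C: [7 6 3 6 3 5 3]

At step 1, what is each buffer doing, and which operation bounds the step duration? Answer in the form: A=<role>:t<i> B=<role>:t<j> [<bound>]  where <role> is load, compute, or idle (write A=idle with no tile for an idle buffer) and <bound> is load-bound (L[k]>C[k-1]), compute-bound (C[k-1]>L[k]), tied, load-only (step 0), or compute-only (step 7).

k=0 load=t0/2c comp=- wait=2 total=2
k=1 load=t1/6c comp=t0/7c wait=7 total=9
k=2 load=t2/5c comp=t1/6c wait=6 total=15
k=3 load=t3/6c comp=t2/3c wait=6 total=21
k=4 load=t4/5c comp=t3/6c wait=6 total=27
k=5 load=t5/9c comp=t4/3c wait=9 total=36
k=6 load=t6/9c comp=t5/5c wait=9 total=45
k=7 load=- comp=t6/3c wait=3 total=48

step 1: A=compute:t0 B=load:t1 [compute-bound]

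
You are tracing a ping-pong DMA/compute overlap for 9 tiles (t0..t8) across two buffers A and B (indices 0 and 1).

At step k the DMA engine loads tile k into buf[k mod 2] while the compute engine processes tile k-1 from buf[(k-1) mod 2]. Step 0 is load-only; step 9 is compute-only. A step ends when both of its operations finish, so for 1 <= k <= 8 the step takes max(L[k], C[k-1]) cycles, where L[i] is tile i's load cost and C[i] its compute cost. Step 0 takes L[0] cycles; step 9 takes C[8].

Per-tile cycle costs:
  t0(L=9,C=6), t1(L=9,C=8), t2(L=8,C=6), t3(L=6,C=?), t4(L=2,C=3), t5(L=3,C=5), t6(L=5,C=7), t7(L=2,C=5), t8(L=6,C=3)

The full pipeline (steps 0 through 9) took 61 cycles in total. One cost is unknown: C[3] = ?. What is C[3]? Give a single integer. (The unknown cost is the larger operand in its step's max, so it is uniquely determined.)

C[3] = 5

step 0: dur = L[0]=9 = 9
step 1: dur = max(L[1]=9, C[0]=6) = 9
step 2: dur = max(L[2]=8, C[1]=8) = 8
step 3: dur = max(L[3]=6, C[2]=6) = 6
step 4: dur = max(L[4]=2, C[3]=?) = C[3]  (unknown; binding)
step 5: dur = max(L[5]=3, C[4]=3) = 3
step 6: dur = max(L[6]=5, C[5]=5) = 5
step 7: dur = max(L[7]=2, C[6]=7) = 7
step 8: dur = max(L[8]=6, C[7]=5) = 6
step 9: dur = C[8]=3 = 3
sum of known step durations = 56
dur[4] = total - known = 61 - 56 = 5
C[3] is the binding max in step 4, so C[3] = dur[4] = 5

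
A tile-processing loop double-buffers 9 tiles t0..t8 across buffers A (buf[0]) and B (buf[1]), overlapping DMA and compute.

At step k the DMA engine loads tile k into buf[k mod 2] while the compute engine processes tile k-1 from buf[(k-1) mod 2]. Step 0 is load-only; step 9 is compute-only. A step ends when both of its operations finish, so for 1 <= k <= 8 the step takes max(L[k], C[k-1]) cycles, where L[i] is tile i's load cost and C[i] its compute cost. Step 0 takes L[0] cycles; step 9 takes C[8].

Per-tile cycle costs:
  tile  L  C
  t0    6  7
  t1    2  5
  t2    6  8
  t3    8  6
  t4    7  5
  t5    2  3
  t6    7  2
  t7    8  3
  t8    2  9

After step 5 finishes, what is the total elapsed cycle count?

end_cycle[5] = 39

[0] DMA t0→A (6c) ∥ CU idle ⇒ 6c, clock 6
[1] DMA t1→B (2c) ∥ CU A:t0 (7c) ⇒ 7c, clock 13
[2] DMA t2→A (6c) ∥ CU B:t1 (5c) ⇒ 6c, clock 19
[3] DMA t3→B (8c) ∥ CU A:t2 (8c) ⇒ 8c, clock 27
[4] DMA t4→A (7c) ∥ CU B:t3 (6c) ⇒ 7c, clock 34
[5] DMA t5→B (2c) ∥ CU A:t4 (5c) ⇒ 5c, clock 39
[6] DMA t6→A (7c) ∥ CU B:t5 (3c) ⇒ 7c, clock 46
[7] DMA t7→B (8c) ∥ CU A:t6 (2c) ⇒ 8c, clock 54
[8] DMA t8→A (2c) ∥ CU B:t7 (3c) ⇒ 3c, clock 57
[9] DMA idle ∥ CU A:t8 (9c) ⇒ 9c, clock 66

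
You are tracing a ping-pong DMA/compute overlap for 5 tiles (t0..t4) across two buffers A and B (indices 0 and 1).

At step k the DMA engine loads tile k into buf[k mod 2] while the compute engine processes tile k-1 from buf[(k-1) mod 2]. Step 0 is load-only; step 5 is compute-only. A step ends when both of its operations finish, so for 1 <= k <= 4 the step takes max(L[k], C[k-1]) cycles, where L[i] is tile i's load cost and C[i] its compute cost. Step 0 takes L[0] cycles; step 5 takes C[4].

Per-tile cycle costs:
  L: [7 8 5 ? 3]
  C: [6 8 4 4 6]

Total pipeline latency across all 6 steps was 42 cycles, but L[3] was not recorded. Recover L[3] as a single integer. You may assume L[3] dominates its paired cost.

step 0 | dur = L[0]=7 = 7
step 1 | dur = max(L[1]=8, C[0]=6) = 8
step 2 | dur = max(L[2]=5, C[1]=8) = 8
step 3 | dur = max(L[3]=?, C[2]=4) = L[3]  (unknown; binding)
step 4 | dur = max(L[4]=3, C[3]=4) = 4
step 5 | dur = C[4]=6 = 6
sum of known step durations = 33
dur[3] = total - known = 42 - 33 = 9
L[3] is the binding max in step 3, so L[3] = dur[3] = 9

L[3] = 9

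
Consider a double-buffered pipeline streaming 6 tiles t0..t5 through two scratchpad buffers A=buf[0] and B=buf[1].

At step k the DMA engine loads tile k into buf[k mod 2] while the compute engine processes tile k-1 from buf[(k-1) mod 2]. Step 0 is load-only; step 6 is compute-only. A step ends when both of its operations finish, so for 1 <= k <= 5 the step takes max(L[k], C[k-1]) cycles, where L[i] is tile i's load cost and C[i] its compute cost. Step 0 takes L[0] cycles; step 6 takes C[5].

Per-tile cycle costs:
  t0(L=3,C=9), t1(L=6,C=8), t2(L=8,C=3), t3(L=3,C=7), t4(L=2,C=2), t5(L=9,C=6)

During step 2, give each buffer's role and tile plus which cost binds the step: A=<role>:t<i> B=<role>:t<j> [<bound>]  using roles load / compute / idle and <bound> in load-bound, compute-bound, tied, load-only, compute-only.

step 2: A=load:t2 B=compute:t1 [tied]

step 0: L[0]=3 → dur=3, Σ=3 | A=load:t0 B=idle [load-only]
step 1: L[1]=6 C[0]=9 → dur=9, Σ=12 | A=compute:t0 B=load:t1 [compute-bound]
step 2: L[2]=8 C[1]=8 → dur=8, Σ=20 | A=load:t2 B=compute:t1 [tied]
step 3: L[3]=3 C[2]=3 → dur=3, Σ=23 | A=compute:t2 B=load:t3 [tied]
step 4: L[4]=2 C[3]=7 → dur=7, Σ=30 | A=load:t4 B=compute:t3 [compute-bound]
step 5: L[5]=9 C[4]=2 → dur=9, Σ=39 | A=compute:t4 B=load:t5 [load-bound]
step 6: C[5]=6 → dur=6, Σ=45 | A=idle B=compute:t5 [compute-only]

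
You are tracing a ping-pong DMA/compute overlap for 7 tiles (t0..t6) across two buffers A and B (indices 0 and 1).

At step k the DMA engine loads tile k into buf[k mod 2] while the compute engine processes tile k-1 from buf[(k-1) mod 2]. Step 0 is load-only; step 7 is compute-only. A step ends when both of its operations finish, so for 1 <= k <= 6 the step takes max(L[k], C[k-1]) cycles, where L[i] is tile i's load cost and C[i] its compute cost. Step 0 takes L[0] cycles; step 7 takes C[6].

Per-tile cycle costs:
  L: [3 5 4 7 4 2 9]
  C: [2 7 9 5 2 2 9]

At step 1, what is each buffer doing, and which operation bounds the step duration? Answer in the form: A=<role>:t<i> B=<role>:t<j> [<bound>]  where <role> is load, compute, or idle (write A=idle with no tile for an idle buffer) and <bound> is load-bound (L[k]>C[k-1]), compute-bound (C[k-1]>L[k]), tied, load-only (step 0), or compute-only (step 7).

step 0: L[0]=3 → dur=3, Σ=3 | A=load:t0 B=idle [load-only]
step 1: L[1]=5 C[0]=2 → dur=5, Σ=8 | A=compute:t0 B=load:t1 [load-bound]
step 2: L[2]=4 C[1]=7 → dur=7, Σ=15 | A=load:t2 B=compute:t1 [compute-bound]
step 3: L[3]=7 C[2]=9 → dur=9, Σ=24 | A=compute:t2 B=load:t3 [compute-bound]
step 4: L[4]=4 C[3]=5 → dur=5, Σ=29 | A=load:t4 B=compute:t3 [compute-bound]
step 5: L[5]=2 C[4]=2 → dur=2, Σ=31 | A=compute:t4 B=load:t5 [tied]
step 6: L[6]=9 C[5]=2 → dur=9, Σ=40 | A=load:t6 B=compute:t5 [load-bound]
step 7: C[6]=9 → dur=9, Σ=49 | A=compute:t6 B=idle [compute-only]

step 1: A=compute:t0 B=load:t1 [load-bound]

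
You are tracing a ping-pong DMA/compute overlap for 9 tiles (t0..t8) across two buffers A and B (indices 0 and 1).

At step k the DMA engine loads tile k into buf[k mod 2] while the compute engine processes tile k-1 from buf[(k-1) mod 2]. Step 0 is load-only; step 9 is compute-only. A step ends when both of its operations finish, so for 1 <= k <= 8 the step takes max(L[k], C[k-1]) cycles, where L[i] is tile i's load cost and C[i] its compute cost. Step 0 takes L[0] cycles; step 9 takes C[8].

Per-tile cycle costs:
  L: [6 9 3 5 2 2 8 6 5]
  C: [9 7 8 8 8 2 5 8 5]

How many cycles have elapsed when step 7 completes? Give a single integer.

end_cycle[7] = 60

[0] DMA t0→A (6c) ∥ CU idle ⇒ 6c, clock 6
[1] DMA t1→B (9c) ∥ CU A:t0 (9c) ⇒ 9c, clock 15
[2] DMA t2→A (3c) ∥ CU B:t1 (7c) ⇒ 7c, clock 22
[3] DMA t3→B (5c) ∥ CU A:t2 (8c) ⇒ 8c, clock 30
[4] DMA t4→A (2c) ∥ CU B:t3 (8c) ⇒ 8c, clock 38
[5] DMA t5→B (2c) ∥ CU A:t4 (8c) ⇒ 8c, clock 46
[6] DMA t6→A (8c) ∥ CU B:t5 (2c) ⇒ 8c, clock 54
[7] DMA t7→B (6c) ∥ CU A:t6 (5c) ⇒ 6c, clock 60
[8] DMA t8→A (5c) ∥ CU B:t7 (8c) ⇒ 8c, clock 68
[9] DMA idle ∥ CU A:t8 (5c) ⇒ 5c, clock 73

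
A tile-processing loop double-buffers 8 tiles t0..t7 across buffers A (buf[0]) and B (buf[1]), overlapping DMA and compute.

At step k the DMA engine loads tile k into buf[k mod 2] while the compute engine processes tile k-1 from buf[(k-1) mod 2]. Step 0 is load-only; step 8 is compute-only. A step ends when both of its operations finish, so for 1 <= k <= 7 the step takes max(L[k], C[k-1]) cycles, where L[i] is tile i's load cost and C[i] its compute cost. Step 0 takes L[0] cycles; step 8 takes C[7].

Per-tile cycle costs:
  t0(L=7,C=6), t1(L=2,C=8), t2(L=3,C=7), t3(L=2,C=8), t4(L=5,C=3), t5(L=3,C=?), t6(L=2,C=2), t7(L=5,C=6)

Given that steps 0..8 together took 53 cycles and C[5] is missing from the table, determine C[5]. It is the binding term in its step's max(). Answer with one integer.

C[5] = 3

step 0 → dur = L[0]=7 = 7
step 1 → dur = max(L[1]=2, C[0]=6) = 6
step 2 → dur = max(L[2]=3, C[1]=8) = 8
step 3 → dur = max(L[3]=2, C[2]=7) = 7
step 4 → dur = max(L[4]=5, C[3]=8) = 8
step 5 → dur = max(L[5]=3, C[4]=3) = 3
step 6 → dur = max(L[6]=2, C[5]=?) = C[5]  (unknown; binding)
step 7 → dur = max(L[7]=5, C[6]=2) = 5
step 8 → dur = C[7]=6 = 6
sum of known step durations = 50
dur[6] = total - known = 53 - 50 = 3
C[5] is the binding max in step 6, so C[5] = dur[6] = 3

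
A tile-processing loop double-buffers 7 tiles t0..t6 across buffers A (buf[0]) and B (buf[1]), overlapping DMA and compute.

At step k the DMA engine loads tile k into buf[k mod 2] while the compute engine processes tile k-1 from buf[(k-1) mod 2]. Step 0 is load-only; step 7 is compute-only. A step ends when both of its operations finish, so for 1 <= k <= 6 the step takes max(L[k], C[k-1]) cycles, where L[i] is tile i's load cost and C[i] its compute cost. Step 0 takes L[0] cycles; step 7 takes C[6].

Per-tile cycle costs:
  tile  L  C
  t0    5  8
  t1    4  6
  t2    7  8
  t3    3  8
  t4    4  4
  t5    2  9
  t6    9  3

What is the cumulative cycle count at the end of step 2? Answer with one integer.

k=0 load=t0/5c comp=- wait=5 total=5
k=1 load=t1/4c comp=t0/8c wait=8 total=13
k=2 load=t2/7c comp=t1/6c wait=7 total=20
k=3 load=t3/3c comp=t2/8c wait=8 total=28
k=4 load=t4/4c comp=t3/8c wait=8 total=36
k=5 load=t5/2c comp=t4/4c wait=4 total=40
k=6 load=t6/9c comp=t5/9c wait=9 total=49
k=7 load=- comp=t6/3c wait=3 total=52

end_cycle[2] = 20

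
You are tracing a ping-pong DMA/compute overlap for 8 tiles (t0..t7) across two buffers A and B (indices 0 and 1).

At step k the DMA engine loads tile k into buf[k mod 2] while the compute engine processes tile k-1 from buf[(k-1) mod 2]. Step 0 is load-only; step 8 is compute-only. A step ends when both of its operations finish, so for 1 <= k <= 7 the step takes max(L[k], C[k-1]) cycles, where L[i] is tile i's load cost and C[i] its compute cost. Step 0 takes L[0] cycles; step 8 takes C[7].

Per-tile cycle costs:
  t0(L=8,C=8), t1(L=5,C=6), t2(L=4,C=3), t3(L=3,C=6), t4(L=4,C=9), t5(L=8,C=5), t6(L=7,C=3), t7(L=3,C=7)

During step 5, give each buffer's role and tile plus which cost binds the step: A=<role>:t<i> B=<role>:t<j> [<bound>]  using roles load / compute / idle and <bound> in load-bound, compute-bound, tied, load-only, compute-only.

  0. 8=8c; end=8; A:t0 B:-
  1. max(5,8)=8c; end=16; A:t0 B:t1
  2. max(4,6)=6c; end=22; A:t2 B:t1
  3. max(3,3)=3c; end=25; A:t2 B:t3
  4. max(4,6)=6c; end=31; A:t4 B:t3
  5. max(8,9)=9c; end=40; A:t4 B:t5
  6. max(7,5)=7c; end=47; A:t6 B:t5
  7. max(3,3)=3c; end=50; A:t6 B:t7
  8. 7=7c; end=57; A:t6 B:t7

step 5: A=compute:t4 B=load:t5 [compute-bound]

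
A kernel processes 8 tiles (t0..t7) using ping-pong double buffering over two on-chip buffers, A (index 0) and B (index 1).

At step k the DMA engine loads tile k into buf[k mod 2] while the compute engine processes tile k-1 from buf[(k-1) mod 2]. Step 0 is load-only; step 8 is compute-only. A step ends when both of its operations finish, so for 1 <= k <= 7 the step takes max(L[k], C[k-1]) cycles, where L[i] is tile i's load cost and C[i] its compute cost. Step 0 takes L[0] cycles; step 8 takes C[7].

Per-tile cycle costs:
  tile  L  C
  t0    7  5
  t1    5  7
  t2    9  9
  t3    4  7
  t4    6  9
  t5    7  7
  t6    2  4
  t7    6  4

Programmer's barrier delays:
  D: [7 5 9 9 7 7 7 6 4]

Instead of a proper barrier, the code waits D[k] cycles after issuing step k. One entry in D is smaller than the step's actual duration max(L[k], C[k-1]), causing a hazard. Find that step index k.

hazard at step 5

[0] required=L[0]=7=7 vs D=7 ok
[1] required=max(L[1]=5,C[0]=5)=5 vs D=5 ok
[2] required=max(L[2]=9,C[1]=7)=9 vs D=9 ok
[3] required=max(L[3]=4,C[2]=9)=9 vs D=9 ok
[4] required=max(L[4]=6,C[3]=7)=7 vs D=7 ok
[5] required=max(L[5]=7,C[4]=9)=9 vs D=7 SHORT
[6] required=max(L[6]=2,C[5]=7)=7 vs D=7 ok
[7] required=max(L[7]=6,C[6]=4)=6 vs D=6 ok
[8] required=C[7]=4=4 vs D=4 ok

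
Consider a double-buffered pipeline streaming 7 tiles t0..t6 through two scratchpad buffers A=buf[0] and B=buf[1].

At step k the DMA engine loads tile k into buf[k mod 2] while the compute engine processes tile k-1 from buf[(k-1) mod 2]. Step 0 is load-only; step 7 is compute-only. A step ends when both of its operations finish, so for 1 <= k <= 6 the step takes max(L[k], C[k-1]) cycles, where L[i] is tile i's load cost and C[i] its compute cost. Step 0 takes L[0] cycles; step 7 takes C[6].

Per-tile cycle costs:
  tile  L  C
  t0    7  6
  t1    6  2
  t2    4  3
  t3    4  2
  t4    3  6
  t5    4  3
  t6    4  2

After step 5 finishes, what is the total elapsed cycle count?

  0. 7=7c; end=7; A:t0 B:-
  1. max(6,6)=6c; end=13; A:t0 B:t1
  2. max(4,2)=4c; end=17; A:t2 B:t1
  3. max(4,3)=4c; end=21; A:t2 B:t3
  4. max(3,2)=3c; end=24; A:t4 B:t3
  5. max(4,6)=6c; end=30; A:t4 B:t5
  6. max(4,3)=4c; end=34; A:t6 B:t5
  7. 2=2c; end=36; A:t6 B:t5

end_cycle[5] = 30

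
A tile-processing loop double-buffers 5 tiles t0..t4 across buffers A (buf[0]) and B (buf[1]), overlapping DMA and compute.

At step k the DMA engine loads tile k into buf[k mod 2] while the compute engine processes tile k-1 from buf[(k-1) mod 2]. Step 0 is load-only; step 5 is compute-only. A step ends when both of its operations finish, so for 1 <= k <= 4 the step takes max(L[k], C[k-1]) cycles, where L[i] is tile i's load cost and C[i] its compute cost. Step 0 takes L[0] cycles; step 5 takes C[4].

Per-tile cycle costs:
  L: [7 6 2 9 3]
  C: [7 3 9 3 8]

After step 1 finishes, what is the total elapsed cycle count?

end_cycle[1] = 14

  0. 7=7c; end=7; A:t0 B:-
  1. max(6,7)=7c; end=14; A:t0 B:t1
  2. max(2,3)=3c; end=17; A:t2 B:t1
  3. max(9,9)=9c; end=26; A:t2 B:t3
  4. max(3,3)=3c; end=29; A:t4 B:t3
  5. 8=8c; end=37; A:t4 B:t3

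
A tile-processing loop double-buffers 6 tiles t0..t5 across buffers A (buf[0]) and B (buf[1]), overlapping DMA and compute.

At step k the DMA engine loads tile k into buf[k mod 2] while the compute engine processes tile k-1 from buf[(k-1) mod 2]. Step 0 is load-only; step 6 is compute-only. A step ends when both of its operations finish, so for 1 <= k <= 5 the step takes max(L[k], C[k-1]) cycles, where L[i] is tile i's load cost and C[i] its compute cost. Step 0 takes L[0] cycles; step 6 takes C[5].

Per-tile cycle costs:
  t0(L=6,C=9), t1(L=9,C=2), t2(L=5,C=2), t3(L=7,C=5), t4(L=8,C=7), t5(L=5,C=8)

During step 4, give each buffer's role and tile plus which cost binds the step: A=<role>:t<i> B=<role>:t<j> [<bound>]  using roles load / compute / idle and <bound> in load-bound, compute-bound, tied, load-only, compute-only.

step 4: A=load:t4 B=compute:t3 [load-bound]

k=0 load=t0/6c comp=- wait=6 total=6
k=1 load=t1/9c comp=t0/9c wait=9 total=15
k=2 load=t2/5c comp=t1/2c wait=5 total=20
k=3 load=t3/7c comp=t2/2c wait=7 total=27
k=4 load=t4/8c comp=t3/5c wait=8 total=35
k=5 load=t5/5c comp=t4/7c wait=7 total=42
k=6 load=- comp=t5/8c wait=8 total=50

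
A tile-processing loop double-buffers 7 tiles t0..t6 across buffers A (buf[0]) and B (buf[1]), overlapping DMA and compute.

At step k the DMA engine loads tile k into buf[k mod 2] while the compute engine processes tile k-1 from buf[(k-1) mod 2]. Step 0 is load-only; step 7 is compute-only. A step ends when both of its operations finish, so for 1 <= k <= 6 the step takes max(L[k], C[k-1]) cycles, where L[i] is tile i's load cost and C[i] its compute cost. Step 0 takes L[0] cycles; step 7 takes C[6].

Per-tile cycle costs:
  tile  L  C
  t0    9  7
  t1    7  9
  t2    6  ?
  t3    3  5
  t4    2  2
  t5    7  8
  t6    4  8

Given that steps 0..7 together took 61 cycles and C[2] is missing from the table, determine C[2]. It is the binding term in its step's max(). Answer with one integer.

C[2] = 8

step 0 | dur = L[0]=9 = 9
step 1 | dur = max(L[1]=7, C[0]=7) = 7
step 2 | dur = max(L[2]=6, C[1]=9) = 9
step 3 | dur = max(L[3]=3, C[2]=?) = C[2]  (unknown; binding)
step 4 | dur = max(L[4]=2, C[3]=5) = 5
step 5 | dur = max(L[5]=7, C[4]=2) = 7
step 6 | dur = max(L[6]=4, C[5]=8) = 8
step 7 | dur = C[6]=8 = 8
sum of known step durations = 53
dur[3] = total - known = 61 - 53 = 8
C[2] is the binding max in step 3, so C[2] = dur[3] = 8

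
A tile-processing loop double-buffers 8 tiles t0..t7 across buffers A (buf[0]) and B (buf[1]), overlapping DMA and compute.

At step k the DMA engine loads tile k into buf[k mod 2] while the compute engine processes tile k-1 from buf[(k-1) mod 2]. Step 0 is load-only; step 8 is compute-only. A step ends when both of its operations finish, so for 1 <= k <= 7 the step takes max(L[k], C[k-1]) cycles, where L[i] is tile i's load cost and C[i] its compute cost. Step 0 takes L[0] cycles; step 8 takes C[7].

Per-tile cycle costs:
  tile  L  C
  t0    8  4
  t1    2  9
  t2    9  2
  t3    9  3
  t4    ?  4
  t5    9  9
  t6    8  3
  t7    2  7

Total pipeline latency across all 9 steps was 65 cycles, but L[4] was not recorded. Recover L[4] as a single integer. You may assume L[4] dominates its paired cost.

step 0: dur = L[0]=8 = 8
step 1: dur = max(L[1]=2, C[0]=4) = 4
step 2: dur = max(L[2]=9, C[1]=9) = 9
step 3: dur = max(L[3]=9, C[2]=2) = 9
step 4: dur = max(L[4]=?, C[3]=3) = L[4]  (unknown; binding)
step 5: dur = max(L[5]=9, C[4]=4) = 9
step 6: dur = max(L[6]=8, C[5]=9) = 9
step 7: dur = max(L[7]=2, C[6]=3) = 3
step 8: dur = C[7]=7 = 7
sum of known step durations = 58
dur[4] = total - known = 65 - 58 = 7
L[4] is the binding max in step 4, so L[4] = dur[4] = 7

L[4] = 7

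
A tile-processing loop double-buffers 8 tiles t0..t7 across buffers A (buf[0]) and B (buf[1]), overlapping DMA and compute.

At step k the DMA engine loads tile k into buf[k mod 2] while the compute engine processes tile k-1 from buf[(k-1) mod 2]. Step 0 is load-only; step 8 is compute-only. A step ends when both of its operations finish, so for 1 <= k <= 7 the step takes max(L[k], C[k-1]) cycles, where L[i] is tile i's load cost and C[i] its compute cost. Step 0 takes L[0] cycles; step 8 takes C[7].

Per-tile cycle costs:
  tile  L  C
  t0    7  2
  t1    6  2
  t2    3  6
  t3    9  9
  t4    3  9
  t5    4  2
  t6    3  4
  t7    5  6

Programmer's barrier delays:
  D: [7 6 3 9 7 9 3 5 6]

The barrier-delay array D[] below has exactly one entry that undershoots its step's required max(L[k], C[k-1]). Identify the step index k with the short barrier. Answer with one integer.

k=0 barrier L[0]=7→7c, D[0]=7 ok
k=1 barrier max(L[1]=6,C[0]=2)→6c, D[1]=6 ok
k=2 barrier max(L[2]=3,C[1]=2)→3c, D[2]=3 ok
k=3 barrier max(L[3]=9,C[2]=6)→9c, D[3]=9 ok
k=4 barrier max(L[4]=3,C[3]=9)→9c, D[4]=7 SHORT
k=5 barrier max(L[5]=4,C[4]=9)→9c, D[5]=9 ok
k=6 barrier max(L[6]=3,C[5]=2)→3c, D[6]=3 ok
k=7 barrier max(L[7]=5,C[6]=4)→5c, D[7]=5 ok
k=8 barrier C[7]=6→6c, D[8]=6 ok

hazard at step 4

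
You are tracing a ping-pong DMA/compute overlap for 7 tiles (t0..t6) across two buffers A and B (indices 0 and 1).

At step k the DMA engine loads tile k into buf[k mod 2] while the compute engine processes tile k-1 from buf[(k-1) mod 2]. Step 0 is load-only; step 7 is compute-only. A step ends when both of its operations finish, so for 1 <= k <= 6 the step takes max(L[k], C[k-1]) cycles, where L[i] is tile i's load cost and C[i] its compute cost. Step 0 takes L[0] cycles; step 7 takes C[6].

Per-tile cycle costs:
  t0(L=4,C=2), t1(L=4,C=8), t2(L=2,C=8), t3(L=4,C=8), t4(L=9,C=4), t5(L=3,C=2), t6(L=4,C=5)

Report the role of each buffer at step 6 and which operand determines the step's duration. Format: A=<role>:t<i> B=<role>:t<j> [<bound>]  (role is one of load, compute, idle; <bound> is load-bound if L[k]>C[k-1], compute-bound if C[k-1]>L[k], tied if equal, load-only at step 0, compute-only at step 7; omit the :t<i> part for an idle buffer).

step 6: A=load:t6 B=compute:t5 [load-bound]

k=0 load=t0/4c comp=- wait=4 total=4
k=1 load=t1/4c comp=t0/2c wait=4 total=8
k=2 load=t2/2c comp=t1/8c wait=8 total=16
k=3 load=t3/4c comp=t2/8c wait=8 total=24
k=4 load=t4/9c comp=t3/8c wait=9 total=33
k=5 load=t5/3c comp=t4/4c wait=4 total=37
k=6 load=t6/4c comp=t5/2c wait=4 total=41
k=7 load=- comp=t6/5c wait=5 total=46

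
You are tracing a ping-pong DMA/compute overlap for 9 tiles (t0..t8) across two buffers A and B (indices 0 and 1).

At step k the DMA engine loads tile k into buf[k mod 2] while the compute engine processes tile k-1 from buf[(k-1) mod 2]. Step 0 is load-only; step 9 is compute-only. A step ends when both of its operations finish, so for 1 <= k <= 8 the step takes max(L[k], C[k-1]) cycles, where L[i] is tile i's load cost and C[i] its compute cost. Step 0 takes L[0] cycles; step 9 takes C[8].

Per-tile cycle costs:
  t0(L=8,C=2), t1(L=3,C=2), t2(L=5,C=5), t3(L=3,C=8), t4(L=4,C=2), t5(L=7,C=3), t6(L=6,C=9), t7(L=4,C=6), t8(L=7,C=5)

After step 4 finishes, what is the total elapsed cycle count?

[0] DMA t0→A (8c) ∥ CU idle ⇒ 8c, clock 8
[1] DMA t1→B (3c) ∥ CU A:t0 (2c) ⇒ 3c, clock 11
[2] DMA t2→A (5c) ∥ CU B:t1 (2c) ⇒ 5c, clock 16
[3] DMA t3→B (3c) ∥ CU A:t2 (5c) ⇒ 5c, clock 21
[4] DMA t4→A (4c) ∥ CU B:t3 (8c) ⇒ 8c, clock 29
[5] DMA t5→B (7c) ∥ CU A:t4 (2c) ⇒ 7c, clock 36
[6] DMA t6→A (6c) ∥ CU B:t5 (3c) ⇒ 6c, clock 42
[7] DMA t7→B (4c) ∥ CU A:t6 (9c) ⇒ 9c, clock 51
[8] DMA t8→A (7c) ∥ CU B:t7 (6c) ⇒ 7c, clock 58
[9] DMA idle ∥ CU A:t8 (5c) ⇒ 5c, clock 63

end_cycle[4] = 29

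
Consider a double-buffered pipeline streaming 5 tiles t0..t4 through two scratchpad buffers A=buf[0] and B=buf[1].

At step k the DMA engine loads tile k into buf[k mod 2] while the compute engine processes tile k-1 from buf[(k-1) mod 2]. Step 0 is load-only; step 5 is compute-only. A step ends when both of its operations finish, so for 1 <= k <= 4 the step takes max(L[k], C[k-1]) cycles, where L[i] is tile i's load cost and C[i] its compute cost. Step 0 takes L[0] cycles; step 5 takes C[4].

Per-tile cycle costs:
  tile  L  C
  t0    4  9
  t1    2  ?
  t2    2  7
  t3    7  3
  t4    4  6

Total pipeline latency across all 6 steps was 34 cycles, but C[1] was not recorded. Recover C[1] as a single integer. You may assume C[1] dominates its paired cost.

step 0 = dur = L[0]=4 = 4
step 1 = dur = max(L[1]=2, C[0]=9) = 9
step 2 = dur = max(L[2]=2, C[1]=?) = C[1]  (unknown; binding)
step 3 = dur = max(L[3]=7, C[2]=7) = 7
step 4 = dur = max(L[4]=4, C[3]=3) = 4
step 5 = dur = C[4]=6 = 6
sum of known step durations = 30
dur[2] = total - known = 34 - 30 = 4
C[1] is the binding max in step 2, so C[1] = dur[2] = 4

C[1] = 4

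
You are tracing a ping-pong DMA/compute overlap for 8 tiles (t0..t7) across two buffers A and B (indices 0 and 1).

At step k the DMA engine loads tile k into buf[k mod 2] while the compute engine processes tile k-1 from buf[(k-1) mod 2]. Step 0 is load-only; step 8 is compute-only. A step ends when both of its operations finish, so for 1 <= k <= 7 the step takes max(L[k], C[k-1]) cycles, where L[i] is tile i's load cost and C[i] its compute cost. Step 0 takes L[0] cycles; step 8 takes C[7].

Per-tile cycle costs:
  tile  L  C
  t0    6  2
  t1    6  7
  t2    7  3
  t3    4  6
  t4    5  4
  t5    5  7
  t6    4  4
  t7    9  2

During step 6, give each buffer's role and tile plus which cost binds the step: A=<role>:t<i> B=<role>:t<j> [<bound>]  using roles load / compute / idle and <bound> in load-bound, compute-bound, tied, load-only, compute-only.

  0. 6=6c; end=6; A:t0 B:-
  1. max(6,2)=6c; end=12; A:t0 B:t1
  2. max(7,7)=7c; end=19; A:t2 B:t1
  3. max(4,3)=4c; end=23; A:t2 B:t3
  4. max(5,6)=6c; end=29; A:t4 B:t3
  5. max(5,4)=5c; end=34; A:t4 B:t5
  6. max(4,7)=7c; end=41; A:t6 B:t5
  7. max(9,4)=9c; end=50; A:t6 B:t7
  8. 2=2c; end=52; A:t6 B:t7

step 6: A=load:t6 B=compute:t5 [compute-bound]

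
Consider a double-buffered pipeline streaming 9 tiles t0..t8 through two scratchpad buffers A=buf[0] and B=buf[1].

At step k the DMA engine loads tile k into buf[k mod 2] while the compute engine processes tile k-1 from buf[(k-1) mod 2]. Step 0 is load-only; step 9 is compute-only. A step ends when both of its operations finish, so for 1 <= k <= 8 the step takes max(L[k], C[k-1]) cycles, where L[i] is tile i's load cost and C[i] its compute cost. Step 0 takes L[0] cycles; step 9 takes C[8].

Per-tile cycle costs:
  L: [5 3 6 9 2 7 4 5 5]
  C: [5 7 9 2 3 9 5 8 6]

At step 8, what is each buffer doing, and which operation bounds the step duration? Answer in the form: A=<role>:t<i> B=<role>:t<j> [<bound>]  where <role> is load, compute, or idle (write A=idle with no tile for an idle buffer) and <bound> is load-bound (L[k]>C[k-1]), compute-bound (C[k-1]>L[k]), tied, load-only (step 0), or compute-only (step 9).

step 0: L[0]=5 → dur=5, Σ=5 | A=load:t0 B=idle [load-only]
step 1: L[1]=3 C[0]=5 → dur=5, Σ=10 | A=compute:t0 B=load:t1 [compute-bound]
step 2: L[2]=6 C[1]=7 → dur=7, Σ=17 | A=load:t2 B=compute:t1 [compute-bound]
step 3: L[3]=9 C[2]=9 → dur=9, Σ=26 | A=compute:t2 B=load:t3 [tied]
step 4: L[4]=2 C[3]=2 → dur=2, Σ=28 | A=load:t4 B=compute:t3 [tied]
step 5: L[5]=7 C[4]=3 → dur=7, Σ=35 | A=compute:t4 B=load:t5 [load-bound]
step 6: L[6]=4 C[5]=9 → dur=9, Σ=44 | A=load:t6 B=compute:t5 [compute-bound]
step 7: L[7]=5 C[6]=5 → dur=5, Σ=49 | A=compute:t6 B=load:t7 [tied]
step 8: L[8]=5 C[7]=8 → dur=8, Σ=57 | A=load:t8 B=compute:t7 [compute-bound]
step 9: C[8]=6 → dur=6, Σ=63 | A=compute:t8 B=idle [compute-only]

step 8: A=load:t8 B=compute:t7 [compute-bound]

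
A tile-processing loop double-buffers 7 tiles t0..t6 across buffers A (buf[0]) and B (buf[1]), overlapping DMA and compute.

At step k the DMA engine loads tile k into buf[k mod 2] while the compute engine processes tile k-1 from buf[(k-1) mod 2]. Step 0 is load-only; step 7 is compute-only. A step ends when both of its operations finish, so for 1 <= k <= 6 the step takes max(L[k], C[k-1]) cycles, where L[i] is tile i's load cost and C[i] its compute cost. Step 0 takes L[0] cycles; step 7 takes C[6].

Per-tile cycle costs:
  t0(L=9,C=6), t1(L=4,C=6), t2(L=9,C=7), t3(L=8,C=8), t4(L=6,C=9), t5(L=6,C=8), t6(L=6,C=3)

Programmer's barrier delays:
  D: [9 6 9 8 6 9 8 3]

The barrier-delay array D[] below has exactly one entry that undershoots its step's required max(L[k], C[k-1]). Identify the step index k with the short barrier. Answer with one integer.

hazard at step 4

[0] required=L[0]=9=9 vs D=9 ok
[1] required=max(L[1]=4,C[0]=6)=6 vs D=6 ok
[2] required=max(L[2]=9,C[1]=6)=9 vs D=9 ok
[3] required=max(L[3]=8,C[2]=7)=8 vs D=8 ok
[4] required=max(L[4]=6,C[3]=8)=8 vs D=6 SHORT
[5] required=max(L[5]=6,C[4]=9)=9 vs D=9 ok
[6] required=max(L[6]=6,C[5]=8)=8 vs D=8 ok
[7] required=C[6]=3=3 vs D=3 ok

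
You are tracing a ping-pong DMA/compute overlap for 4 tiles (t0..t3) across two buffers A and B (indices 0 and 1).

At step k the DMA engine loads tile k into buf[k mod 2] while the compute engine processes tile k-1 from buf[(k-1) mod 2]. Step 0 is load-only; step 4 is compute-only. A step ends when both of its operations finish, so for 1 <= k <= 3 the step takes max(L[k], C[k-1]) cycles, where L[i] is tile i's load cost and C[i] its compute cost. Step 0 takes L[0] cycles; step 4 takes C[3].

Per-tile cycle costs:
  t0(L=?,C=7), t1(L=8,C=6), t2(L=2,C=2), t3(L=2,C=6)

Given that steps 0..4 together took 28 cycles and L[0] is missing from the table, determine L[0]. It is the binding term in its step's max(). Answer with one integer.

L[0] = 6

step 0 = dur = L[0]=? = L[0]  (unknown; binding)
step 1 = dur = max(L[1]=8, C[0]=7) = 8
step 2 = dur = max(L[2]=2, C[1]=6) = 6
step 3 = dur = max(L[3]=2, C[2]=2) = 2
step 4 = dur = C[3]=6 = 6
sum of known step durations = 22
dur[0] = total - known = 28 - 22 = 6
L[0] is the binding max in step 0, so L[0] = dur[0] = 6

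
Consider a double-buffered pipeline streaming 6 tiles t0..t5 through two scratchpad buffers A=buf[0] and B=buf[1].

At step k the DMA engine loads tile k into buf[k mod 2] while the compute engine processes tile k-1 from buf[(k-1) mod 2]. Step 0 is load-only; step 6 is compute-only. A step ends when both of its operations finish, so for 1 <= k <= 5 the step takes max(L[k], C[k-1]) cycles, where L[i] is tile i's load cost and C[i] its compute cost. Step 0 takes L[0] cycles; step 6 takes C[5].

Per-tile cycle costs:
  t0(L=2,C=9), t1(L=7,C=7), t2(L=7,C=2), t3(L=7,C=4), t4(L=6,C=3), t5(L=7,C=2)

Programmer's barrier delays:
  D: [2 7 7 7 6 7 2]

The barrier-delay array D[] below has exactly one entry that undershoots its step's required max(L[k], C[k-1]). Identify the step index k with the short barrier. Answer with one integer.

hazard at step 1

[0] required=L[0]=2=2 vs D=2 ok
[1] required=max(L[1]=7,C[0]=9)=9 vs D=7 SHORT
[2] required=max(L[2]=7,C[1]=7)=7 vs D=7 ok
[3] required=max(L[3]=7,C[2]=2)=7 vs D=7 ok
[4] required=max(L[4]=6,C[3]=4)=6 vs D=6 ok
[5] required=max(L[5]=7,C[4]=3)=7 vs D=7 ok
[6] required=C[5]=2=2 vs D=2 ok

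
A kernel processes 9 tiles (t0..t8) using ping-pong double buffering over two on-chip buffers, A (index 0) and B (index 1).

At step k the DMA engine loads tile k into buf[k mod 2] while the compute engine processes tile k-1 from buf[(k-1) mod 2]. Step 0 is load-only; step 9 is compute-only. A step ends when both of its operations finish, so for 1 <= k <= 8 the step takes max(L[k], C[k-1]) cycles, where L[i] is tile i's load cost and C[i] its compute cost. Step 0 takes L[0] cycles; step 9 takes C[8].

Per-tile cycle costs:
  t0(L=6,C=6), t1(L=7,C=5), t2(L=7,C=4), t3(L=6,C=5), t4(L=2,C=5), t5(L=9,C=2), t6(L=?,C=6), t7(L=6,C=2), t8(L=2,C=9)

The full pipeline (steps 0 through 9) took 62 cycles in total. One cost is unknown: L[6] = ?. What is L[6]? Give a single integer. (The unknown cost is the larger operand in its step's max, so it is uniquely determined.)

step 0: dur = L[0]=6 = 6
step 1: dur = max(L[1]=7, C[0]=6) = 7
step 2: dur = max(L[2]=7, C[1]=5) = 7
step 3: dur = max(L[3]=6, C[2]=4) = 6
step 4: dur = max(L[4]=2, C[3]=5) = 5
step 5: dur = max(L[5]=9, C[4]=5) = 9
step 6: dur = max(L[6]=?, C[5]=2) = L[6]  (unknown; binding)
step 7: dur = max(L[7]=6, C[6]=6) = 6
step 8: dur = max(L[8]=2, C[7]=2) = 2
step 9: dur = C[8]=9 = 9
sum of known step durations = 57
dur[6] = total - known = 62 - 57 = 5
L[6] is the binding max in step 6, so L[6] = dur[6] = 5

L[6] = 5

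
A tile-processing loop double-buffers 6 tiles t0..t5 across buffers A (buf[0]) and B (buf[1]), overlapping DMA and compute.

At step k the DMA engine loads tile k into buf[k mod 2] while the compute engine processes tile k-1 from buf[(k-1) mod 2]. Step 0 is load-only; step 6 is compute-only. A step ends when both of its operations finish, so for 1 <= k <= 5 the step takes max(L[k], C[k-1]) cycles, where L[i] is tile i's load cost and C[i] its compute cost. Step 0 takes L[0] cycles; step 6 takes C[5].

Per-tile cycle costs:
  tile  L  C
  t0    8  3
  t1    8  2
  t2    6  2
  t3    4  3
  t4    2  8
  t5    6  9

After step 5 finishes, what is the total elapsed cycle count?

step 0: L[0]=8 → dur=8, Σ=8 | A=load:t0 B=idle [load-only]
step 1: L[1]=8 C[0]=3 → dur=8, Σ=16 | A=compute:t0 B=load:t1 [load-bound]
step 2: L[2]=6 C[1]=2 → dur=6, Σ=22 | A=load:t2 B=compute:t1 [load-bound]
step 3: L[3]=4 C[2]=2 → dur=4, Σ=26 | A=compute:t2 B=load:t3 [load-bound]
step 4: L[4]=2 C[3]=3 → dur=3, Σ=29 | A=load:t4 B=compute:t3 [compute-bound]
step 5: L[5]=6 C[4]=8 → dur=8, Σ=37 | A=compute:t4 B=load:t5 [compute-bound]
step 6: C[5]=9 → dur=9, Σ=46 | A=idle B=compute:t5 [compute-only]

end_cycle[5] = 37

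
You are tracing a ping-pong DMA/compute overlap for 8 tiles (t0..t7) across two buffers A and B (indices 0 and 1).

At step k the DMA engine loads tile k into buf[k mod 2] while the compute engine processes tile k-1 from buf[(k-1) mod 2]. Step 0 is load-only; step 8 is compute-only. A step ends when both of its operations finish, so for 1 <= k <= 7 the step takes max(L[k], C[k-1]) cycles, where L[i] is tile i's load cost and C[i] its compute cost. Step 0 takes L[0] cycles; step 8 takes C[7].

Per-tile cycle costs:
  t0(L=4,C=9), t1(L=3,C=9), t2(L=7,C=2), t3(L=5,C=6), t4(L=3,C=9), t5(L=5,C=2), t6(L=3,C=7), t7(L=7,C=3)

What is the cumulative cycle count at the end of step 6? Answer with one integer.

end_cycle[6] = 45

  0. 4=4c; end=4; A:t0 B:-
  1. max(3,9)=9c; end=13; A:t0 B:t1
  2. max(7,9)=9c; end=22; A:t2 B:t1
  3. max(5,2)=5c; end=27; A:t2 B:t3
  4. max(3,6)=6c; end=33; A:t4 B:t3
  5. max(5,9)=9c; end=42; A:t4 B:t5
  6. max(3,2)=3c; end=45; A:t6 B:t5
  7. max(7,7)=7c; end=52; A:t6 B:t7
  8. 3=3c; end=55; A:t6 B:t7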